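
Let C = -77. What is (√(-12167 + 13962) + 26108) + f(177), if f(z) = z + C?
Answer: 26208 + √1795 ≈ 26250.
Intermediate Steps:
f(z) = -77 + z (f(z) = z - 77 = -77 + z)
(√(-12167 + 13962) + 26108) + f(177) = (√(-12167 + 13962) + 26108) + (-77 + 177) = (√1795 + 26108) + 100 = (26108 + √1795) + 100 = 26208 + √1795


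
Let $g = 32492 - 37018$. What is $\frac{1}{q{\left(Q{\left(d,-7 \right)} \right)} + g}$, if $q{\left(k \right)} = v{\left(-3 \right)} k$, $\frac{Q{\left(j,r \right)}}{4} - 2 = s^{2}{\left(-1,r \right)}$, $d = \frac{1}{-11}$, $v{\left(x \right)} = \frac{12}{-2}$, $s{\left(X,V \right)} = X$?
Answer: $- \frac{1}{4598} \approx -0.00021749$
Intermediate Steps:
$v{\left(x \right)} = -6$ ($v{\left(x \right)} = 12 \left(- \frac{1}{2}\right) = -6$)
$d = - \frac{1}{11} \approx -0.090909$
$Q{\left(j,r \right)} = 12$ ($Q{\left(j,r \right)} = 8 + 4 \left(-1\right)^{2} = 8 + 4 \cdot 1 = 8 + 4 = 12$)
$g = -4526$ ($g = 32492 - 37018 = -4526$)
$q{\left(k \right)} = - 6 k$
$\frac{1}{q{\left(Q{\left(d,-7 \right)} \right)} + g} = \frac{1}{\left(-6\right) 12 - 4526} = \frac{1}{-72 - 4526} = \frac{1}{-4598} = - \frac{1}{4598}$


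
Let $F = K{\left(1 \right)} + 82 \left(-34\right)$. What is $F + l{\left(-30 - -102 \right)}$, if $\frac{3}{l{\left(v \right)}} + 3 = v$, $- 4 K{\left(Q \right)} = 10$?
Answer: $- \frac{128361}{46} \approx -2790.5$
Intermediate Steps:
$K{\left(Q \right)} = - \frac{5}{2}$ ($K{\left(Q \right)} = \left(- \frac{1}{4}\right) 10 = - \frac{5}{2}$)
$l{\left(v \right)} = \frac{3}{-3 + v}$
$F = - \frac{5581}{2}$ ($F = - \frac{5}{2} + 82 \left(-34\right) = - \frac{5}{2} - 2788 = - \frac{5581}{2} \approx -2790.5$)
$F + l{\left(-30 - -102 \right)} = - \frac{5581}{2} + \frac{3}{-3 - -72} = - \frac{5581}{2} + \frac{3}{-3 + \left(-30 + 102\right)} = - \frac{5581}{2} + \frac{3}{-3 + 72} = - \frac{5581}{2} + \frac{3}{69} = - \frac{5581}{2} + 3 \cdot \frac{1}{69} = - \frac{5581}{2} + \frac{1}{23} = - \frac{128361}{46}$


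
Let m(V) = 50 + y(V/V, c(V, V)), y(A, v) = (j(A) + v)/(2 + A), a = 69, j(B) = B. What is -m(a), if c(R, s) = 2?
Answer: -51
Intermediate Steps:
y(A, v) = (A + v)/(2 + A)
m(V) = 51 (m(V) = 50 + (V/V + 2)/(2 + V/V) = 50 + (1 + 2)/(2 + 1) = 50 + 3/3 = 50 + (⅓)*3 = 50 + 1 = 51)
-m(a) = -1*51 = -51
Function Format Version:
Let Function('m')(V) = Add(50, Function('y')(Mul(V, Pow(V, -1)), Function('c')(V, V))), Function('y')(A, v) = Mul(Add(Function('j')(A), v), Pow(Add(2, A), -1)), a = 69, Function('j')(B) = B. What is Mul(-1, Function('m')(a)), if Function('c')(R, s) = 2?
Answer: -51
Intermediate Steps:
Function('y')(A, v) = Mul(Pow(Add(2, A), -1), Add(A, v)) (Function('y')(A, v) = Mul(Add(A, v), Pow(Add(2, A), -1)) = Mul(Pow(Add(2, A), -1), Add(A, v)))
Function('m')(V) = 51 (Function('m')(V) = Add(50, Mul(Pow(Add(2, Mul(V, Pow(V, -1))), -1), Add(Mul(V, Pow(V, -1)), 2))) = Add(50, Mul(Pow(Add(2, 1), -1), Add(1, 2))) = Add(50, Mul(Pow(3, -1), 3)) = Add(50, Mul(Rational(1, 3), 3)) = Add(50, 1) = 51)
Mul(-1, Function('m')(a)) = Mul(-1, 51) = -51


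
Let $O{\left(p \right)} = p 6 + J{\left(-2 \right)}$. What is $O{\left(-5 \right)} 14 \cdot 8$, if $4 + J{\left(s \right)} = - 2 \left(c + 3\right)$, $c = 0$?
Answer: $-4480$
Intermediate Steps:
$J{\left(s \right)} = -10$ ($J{\left(s \right)} = -4 - 2 \left(0 + 3\right) = -4 - 6 = -10$)
$O{\left(p \right)} = -10 + 6 p$ ($O{\left(p \right)} = p 6 - 10 = 6 p - 10 = -10 + 6 p$)
$O{\left(-5 \right)} 14 \cdot 8 = \left(-10 + 6 \left(-5\right)\right) 14 \cdot 8 = \left(-10 - 30\right) 14 \cdot 8 = \left(-40\right) 14 \cdot 8 = \left(-560\right) 8 = -4480$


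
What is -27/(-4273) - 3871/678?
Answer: -16522477/2897094 ≈ -5.7031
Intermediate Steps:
-27/(-4273) - 3871/678 = -27*(-1/4273) - 3871*1/678 = 27/4273 - 3871/678 = -16522477/2897094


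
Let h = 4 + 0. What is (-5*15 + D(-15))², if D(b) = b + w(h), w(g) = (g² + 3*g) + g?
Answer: 3364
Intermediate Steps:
h = 4
w(g) = g² + 4*g
D(b) = 32 + b (D(b) = b + 4*(4 + 4) = b + 4*8 = b + 32 = 32 + b)
(-5*15 + D(-15))² = (-5*15 + (32 - 15))² = (-75 + 17)² = (-58)² = 3364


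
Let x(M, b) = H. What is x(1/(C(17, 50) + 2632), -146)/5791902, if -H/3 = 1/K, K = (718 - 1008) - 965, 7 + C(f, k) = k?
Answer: 1/2422945670 ≈ 4.1272e-10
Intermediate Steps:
C(f, k) = -7 + k
K = -1255 (K = -290 - 965 = -1255)
H = 3/1255 (H = -3/(-1255) = -3*(-1/1255) = 3/1255 ≈ 0.0023904)
x(M, b) = 3/1255
x(1/(C(17, 50) + 2632), -146)/5791902 = (3/1255)/5791902 = (3/1255)*(1/5791902) = 1/2422945670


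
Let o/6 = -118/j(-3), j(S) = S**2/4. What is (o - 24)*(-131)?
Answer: 133096/3 ≈ 44365.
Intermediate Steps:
j(S) = S**2/4
o = -944/3 (o = 6*(-118/((1/4)*(-3)**2)) = 6*(-118/((1/4)*9)) = 6*(-118/9/4) = 6*(-118*4/9) = 6*(-472/9) = -944/3 ≈ -314.67)
(o - 24)*(-131) = (-944/3 - 24)*(-131) = -1016/3*(-131) = 133096/3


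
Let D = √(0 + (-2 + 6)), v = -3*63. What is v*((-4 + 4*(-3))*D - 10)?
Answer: 7938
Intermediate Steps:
v = -189
D = 2 (D = √(0 + 4) = √4 = 2)
v*((-4 + 4*(-3))*D - 10) = -189*((-4 + 4*(-3))*2 - 10) = -189*((-4 - 12)*2 - 10) = -189*(-16*2 - 10) = -189*(-32 - 10) = -189*(-42) = 7938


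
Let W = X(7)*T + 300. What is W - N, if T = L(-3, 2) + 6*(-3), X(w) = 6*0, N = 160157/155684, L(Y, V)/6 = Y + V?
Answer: 46545043/155684 ≈ 298.97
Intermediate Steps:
L(Y, V) = 6*V + 6*Y (L(Y, V) = 6*(Y + V) = 6*(V + Y) = 6*V + 6*Y)
N = 160157/155684 (N = 160157*(1/155684) = 160157/155684 ≈ 1.0287)
X(w) = 0
T = -24 (T = (6*2 + 6*(-3)) + 6*(-3) = (12 - 18) - 18 = -6 - 18 = -24)
W = 300 (W = 0*(-24) + 300 = 0 + 300 = 300)
W - N = 300 - 1*160157/155684 = 300 - 160157/155684 = 46545043/155684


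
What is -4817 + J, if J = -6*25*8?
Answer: -6017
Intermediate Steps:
J = -1200 (J = -150*8 = -1200)
-4817 + J = -4817 - 1200 = -6017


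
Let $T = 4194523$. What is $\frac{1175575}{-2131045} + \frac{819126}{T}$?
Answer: $- \frac{637076401811}{1787743453307} \approx -0.35636$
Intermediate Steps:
$\frac{1175575}{-2131045} + \frac{819126}{T} = \frac{1175575}{-2131045} + \frac{819126}{4194523} = 1175575 \left(- \frac{1}{2131045}\right) + 819126 \cdot \frac{1}{4194523} = - \frac{235115}{426209} + \frac{819126}{4194523} = - \frac{637076401811}{1787743453307}$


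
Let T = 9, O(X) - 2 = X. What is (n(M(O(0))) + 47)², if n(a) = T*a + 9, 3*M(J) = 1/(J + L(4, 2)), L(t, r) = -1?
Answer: 3481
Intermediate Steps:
O(X) = 2 + X
M(J) = 1/(3*(-1 + J)) (M(J) = 1/(3*(J - 1)) = 1/(3*(-1 + J)))
n(a) = 9 + 9*a (n(a) = 9*a + 9 = 9 + 9*a)
(n(M(O(0))) + 47)² = ((9 + 9*(1/(3*(-1 + (2 + 0))))) + 47)² = ((9 + 9*(1/(3*(-1 + 2)))) + 47)² = ((9 + 9*((⅓)/1)) + 47)² = ((9 + 9*((⅓)*1)) + 47)² = ((9 + 9*(⅓)) + 47)² = ((9 + 3) + 47)² = (12 + 47)² = 59² = 3481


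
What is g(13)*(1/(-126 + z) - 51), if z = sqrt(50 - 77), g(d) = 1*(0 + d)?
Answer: -1171703/1767 - 13*I*sqrt(3)/5301 ≈ -663.1 - 0.0042476*I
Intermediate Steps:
g(d) = d (g(d) = 1*d = d)
z = 3*I*sqrt(3) (z = sqrt(-27) = 3*I*sqrt(3) ≈ 5.1962*I)
g(13)*(1/(-126 + z) - 51) = 13*(1/(-126 + 3*I*sqrt(3)) - 51) = 13*(-51 + 1/(-126 + 3*I*sqrt(3))) = -663 + 13/(-126 + 3*I*sqrt(3))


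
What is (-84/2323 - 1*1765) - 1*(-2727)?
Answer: 2234642/2323 ≈ 961.96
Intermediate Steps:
(-84/2323 - 1*1765) - 1*(-2727) = (-84*1/2323 - 1765) + 2727 = (-84/2323 - 1765) + 2727 = -4100179/2323 + 2727 = 2234642/2323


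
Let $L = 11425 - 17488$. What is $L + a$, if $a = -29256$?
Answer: $-35319$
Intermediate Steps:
$L = -6063$ ($L = 11425 - 17488 = -6063$)
$L + a = -6063 - 29256 = -35319$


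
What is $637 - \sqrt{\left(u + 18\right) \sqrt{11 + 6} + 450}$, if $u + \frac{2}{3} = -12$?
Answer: $637 - \frac{\sqrt{4050 + 48 \sqrt{17}}}{3} \approx 615.27$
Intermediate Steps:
$u = - \frac{38}{3}$ ($u = - \frac{2}{3} - 12 = - \frac{38}{3} \approx -12.667$)
$637 - \sqrt{\left(u + 18\right) \sqrt{11 + 6} + 450} = 637 - \sqrt{\left(- \frac{38}{3} + 18\right) \sqrt{11 + 6} + 450} = 637 - \sqrt{\frac{16 \sqrt{17}}{3} + 450} = 637 - \sqrt{450 + \frac{16 \sqrt{17}}{3}}$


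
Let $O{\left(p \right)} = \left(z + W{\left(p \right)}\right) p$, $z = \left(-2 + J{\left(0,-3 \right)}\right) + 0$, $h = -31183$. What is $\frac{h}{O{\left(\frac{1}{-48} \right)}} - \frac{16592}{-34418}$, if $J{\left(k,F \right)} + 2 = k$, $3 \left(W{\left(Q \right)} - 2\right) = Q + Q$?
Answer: $- \frac{1854586018712}{2495305} \approx -7.4323 \cdot 10^{5}$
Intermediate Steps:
$W{\left(Q \right)} = 2 + \frac{2 Q}{3}$ ($W{\left(Q \right)} = 2 + \frac{Q + Q}{3} = 2 + \frac{2 Q}{3}$)
$J{\left(k,F \right)} = -2 + k$
$z = -4$ ($z = \left(-2 + \left(-2 + 0\right)\right) + 0 = \left(-2 - 2\right) + 0 = -4 + 0 = -4$)
$O{\left(p \right)} = p \left(-2 + \frac{2 p}{3}\right)$ ($O{\left(p \right)} = \left(-4 + \left(2 + \frac{2 p}{3}\right)\right) p = \left(-2 + \frac{2 p}{3}\right) p = p \left(-2 + \frac{2 p}{3}\right)$)
$\frac{h}{O{\left(\frac{1}{-48} \right)}} - \frac{16592}{-34418} = - \frac{31183}{\frac{2}{3} \frac{1}{-48} \left(-3 + \frac{1}{-48}\right)} - \frac{16592}{-34418} = - \frac{31183}{\frac{2}{3} \left(- \frac{1}{48}\right) \left(-3 - \frac{1}{48}\right)} - - \frac{8296}{17209} = - \frac{31183}{\frac{2}{3} \left(- \frac{1}{48}\right) \left(- \frac{145}{48}\right)} + \frac{8296}{17209} = - \frac{31183}{\frac{145}{3456}} + \frac{8296}{17209} = \left(-31183\right) \frac{3456}{145} + \frac{8296}{17209} = - \frac{107768448}{145} + \frac{8296}{17209} = - \frac{1854586018712}{2495305}$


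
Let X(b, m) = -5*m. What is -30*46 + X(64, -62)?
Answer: -1070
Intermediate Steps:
X(b, m) = -5*m
-30*46 + X(64, -62) = -30*46 - 5*(-62) = -1380 + 310 = -1070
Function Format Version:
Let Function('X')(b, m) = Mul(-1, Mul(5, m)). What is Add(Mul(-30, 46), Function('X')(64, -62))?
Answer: -1070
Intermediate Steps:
Function('X')(b, m) = Mul(-5, m)
Add(Mul(-30, 46), Function('X')(64, -62)) = Add(Mul(-30, 46), Mul(-5, -62)) = Add(-1380, 310) = -1070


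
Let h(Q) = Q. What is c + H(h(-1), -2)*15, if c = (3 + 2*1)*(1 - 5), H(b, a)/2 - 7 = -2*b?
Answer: 250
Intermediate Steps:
H(b, a) = 14 - 4*b (H(b, a) = 14 + 2*(-2*b) = 14 - 4*b)
c = -20 (c = (3 + 2)*(-4) = 5*(-4) = -20)
c + H(h(-1), -2)*15 = -20 + (14 - 4*(-1))*15 = -20 + (14 + 4)*15 = -20 + 18*15 = -20 + 270 = 250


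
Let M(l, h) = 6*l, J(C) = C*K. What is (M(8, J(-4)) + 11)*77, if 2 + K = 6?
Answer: 4543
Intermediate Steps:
K = 4 (K = -2 + 6 = 4)
J(C) = 4*C (J(C) = C*4 = 4*C)
(M(8, J(-4)) + 11)*77 = (6*8 + 11)*77 = (48 + 11)*77 = 59*77 = 4543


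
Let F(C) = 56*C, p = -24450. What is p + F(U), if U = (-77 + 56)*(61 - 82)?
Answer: 246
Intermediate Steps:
U = 441 (U = -21*(-21) = 441)
p + F(U) = -24450 + 56*441 = -24450 + 24696 = 246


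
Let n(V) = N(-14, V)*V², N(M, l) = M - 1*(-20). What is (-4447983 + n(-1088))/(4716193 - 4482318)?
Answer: 2654481/233875 ≈ 11.350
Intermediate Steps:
N(M, l) = 20 + M (N(M, l) = M + 20 = 20 + M)
n(V) = 6*V² (n(V) = (20 - 14)*V² = 6*V²)
(-4447983 + n(-1088))/(4716193 - 4482318) = (-4447983 + 6*(-1088)²)/(4716193 - 4482318) = (-4447983 + 6*1183744)/233875 = (-4447983 + 7102464)*(1/233875) = 2654481*(1/233875) = 2654481/233875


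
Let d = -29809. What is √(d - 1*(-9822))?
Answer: I*√19987 ≈ 141.38*I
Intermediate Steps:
√(d - 1*(-9822)) = √(-29809 - 1*(-9822)) = √(-29809 + 9822) = √(-19987) = I*√19987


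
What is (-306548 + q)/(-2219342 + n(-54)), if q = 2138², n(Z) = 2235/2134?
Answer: -9100434464/4736073593 ≈ -1.9215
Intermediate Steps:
n(Z) = 2235/2134 (n(Z) = 2235*(1/2134) = 2235/2134)
q = 4571044
(-306548 + q)/(-2219342 + n(-54)) = (-306548 + 4571044)/(-2219342 + 2235/2134) = 4264496/(-4736073593/2134) = 4264496*(-2134/4736073593) = -9100434464/4736073593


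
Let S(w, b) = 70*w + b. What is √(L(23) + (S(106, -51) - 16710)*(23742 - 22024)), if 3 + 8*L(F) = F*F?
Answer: I*√64191089/2 ≈ 4006.0*I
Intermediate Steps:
S(w, b) = b + 70*w
L(F) = -3/8 + F²/8 (L(F) = -3/8 + (F*F)/8 = -3/8 + F²/8)
√(L(23) + (S(106, -51) - 16710)*(23742 - 22024)) = √((-3/8 + (⅛)*23²) + ((-51 + 70*106) - 16710)*(23742 - 22024)) = √((-3/8 + (⅛)*529) + ((-51 + 7420) - 16710)*1718) = √((-3/8 + 529/8) + (7369 - 16710)*1718) = √(263/4 - 9341*1718) = √(263/4 - 16047838) = √(-64191089/4) = I*√64191089/2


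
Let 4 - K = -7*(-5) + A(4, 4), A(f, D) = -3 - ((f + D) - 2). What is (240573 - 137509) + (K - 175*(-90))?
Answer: 118792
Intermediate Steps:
A(f, D) = -1 - D - f (A(f, D) = -3 - ((D + f) - 2) = -3 - (-2 + D + f) = -3 + (2 - D - f) = -1 - D - f)
K = -22 (K = 4 - (-7*(-5) + (-1 - 1*4 - 1*4)) = 4 - (35 + (-1 - 4 - 4)) = 4 - (35 - 9) = 4 - 1*26 = 4 - 26 = -22)
(240573 - 137509) + (K - 175*(-90)) = (240573 - 137509) + (-22 - 175*(-90)) = 103064 + (-22 + 15750) = 103064 + 15728 = 118792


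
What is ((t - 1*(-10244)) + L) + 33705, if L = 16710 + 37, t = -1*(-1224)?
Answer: 61920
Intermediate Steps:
t = 1224
L = 16747
((t - 1*(-10244)) + L) + 33705 = ((1224 - 1*(-10244)) + 16747) + 33705 = ((1224 + 10244) + 16747) + 33705 = (11468 + 16747) + 33705 = 28215 + 33705 = 61920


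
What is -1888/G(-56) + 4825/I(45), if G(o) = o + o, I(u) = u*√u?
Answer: 118/7 + 193*√5/27 ≈ 32.841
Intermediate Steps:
I(u) = u^(3/2)
G(o) = 2*o
-1888/G(-56) + 4825/I(45) = -1888/(2*(-56)) + 4825/(45^(3/2)) = -1888/(-112) + 4825/((135*√5)) = -1888*(-1/112) + 4825*(√5/675) = 118/7 + 193*√5/27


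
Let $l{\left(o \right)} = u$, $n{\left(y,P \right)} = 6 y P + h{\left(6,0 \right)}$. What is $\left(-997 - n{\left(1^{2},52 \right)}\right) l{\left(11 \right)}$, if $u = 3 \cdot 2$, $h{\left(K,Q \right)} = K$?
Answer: $-7890$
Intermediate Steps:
$n{\left(y,P \right)} = 6 + 6 P y$ ($n{\left(y,P \right)} = 6 y P + 6 = 6 P y + 6 = 6 + 6 P y$)
$u = 6$
$l{\left(o \right)} = 6$
$\left(-997 - n{\left(1^{2},52 \right)}\right) l{\left(11 \right)} = \left(-997 - \left(6 + 6 \cdot 52 \cdot 1^{2}\right)\right) 6 = \left(-997 - \left(6 + 6 \cdot 52 \cdot 1\right)\right) 6 = \left(-997 - \left(6 + 312\right)\right) 6 = \left(-997 - 318\right) 6 = \left(-1315\right) 6 = -7890$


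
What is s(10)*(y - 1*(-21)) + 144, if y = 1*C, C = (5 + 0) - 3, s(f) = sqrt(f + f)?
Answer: 144 + 46*sqrt(5) ≈ 246.86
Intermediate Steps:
s(f) = sqrt(2)*sqrt(f) (s(f) = sqrt(2*f) = sqrt(2)*sqrt(f))
C = 2 (C = 5 - 3 = 2)
y = 2 (y = 1*2 = 2)
s(10)*(y - 1*(-21)) + 144 = (sqrt(2)*sqrt(10))*(2 - 1*(-21)) + 144 = (2*sqrt(5))*(2 + 21) + 144 = (2*sqrt(5))*23 + 144 = 46*sqrt(5) + 144 = 144 + 46*sqrt(5)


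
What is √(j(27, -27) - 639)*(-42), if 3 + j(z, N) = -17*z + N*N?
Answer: -84*I*√93 ≈ -810.07*I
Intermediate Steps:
j(z, N) = -3 + N² - 17*z (j(z, N) = -3 + (-17*z + N*N) = -3 + (-17*z + N²) = -3 + (N² - 17*z) = -3 + N² - 17*z)
√(j(27, -27) - 639)*(-42) = √((-3 + (-27)² - 17*27) - 639)*(-42) = √((-3 + 729 - 459) - 639)*(-42) = √(267 - 639)*(-42) = √(-372)*(-42) = (2*I*√93)*(-42) = -84*I*√93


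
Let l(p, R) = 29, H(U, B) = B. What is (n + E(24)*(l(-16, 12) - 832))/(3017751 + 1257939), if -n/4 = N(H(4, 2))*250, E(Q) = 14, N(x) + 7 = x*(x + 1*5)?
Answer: -9121/2137845 ≈ -0.0042664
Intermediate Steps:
N(x) = -7 + x*(5 + x) (N(x) = -7 + x*(x + 1*5) = -7 + x*(x + 5) = -7 + x*(5 + x))
n = -7000 (n = -4*(-7 + 2² + 5*2)*250 = -4*(-7 + 4 + 10)*250 = -28*250 = -4*1750 = -7000)
(n + E(24)*(l(-16, 12) - 832))/(3017751 + 1257939) = (-7000 + 14*(29 - 832))/(3017751 + 1257939) = (-7000 + 14*(-803))/4275690 = (-7000 - 11242)*(1/4275690) = -18242*1/4275690 = -9121/2137845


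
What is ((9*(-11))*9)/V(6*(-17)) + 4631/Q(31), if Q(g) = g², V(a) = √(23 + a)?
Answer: 4631/961 + 891*I*√79/79 ≈ 4.8189 + 100.25*I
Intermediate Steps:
((9*(-11))*9)/V(6*(-17)) + 4631/Q(31) = ((9*(-11))*9)/(√(23 + 6*(-17))) + 4631/(31²) = (-99*9)/(√(23 - 102)) + 4631/961 = -891*(-I*√79/79) + 4631*(1/961) = -891*(-I*√79/79) + 4631/961 = -(-891)*I*√79/79 + 4631/961 = 891*I*√79/79 + 4631/961 = 4631/961 + 891*I*√79/79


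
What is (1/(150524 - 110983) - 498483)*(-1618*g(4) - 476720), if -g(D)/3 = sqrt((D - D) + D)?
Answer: 9205047639229624/39541 ≈ 2.3280e+11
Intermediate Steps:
g(D) = -3*sqrt(D) (g(D) = -3*sqrt((D - D) + D) = -3*sqrt(0 + D) = -3*sqrt(D))
(1/(150524 - 110983) - 498483)*(-1618*g(4) - 476720) = (1/(150524 - 110983) - 498483)*(-(-4854)*sqrt(4) - 476720) = (1/39541 - 498483)*(-(-4854)*2 - 476720) = (1/39541 - 498483)*(-1618*(-6) - 476720) = -19710516302*(9708 - 476720)/39541 = -19710516302/39541*(-467012) = 9205047639229624/39541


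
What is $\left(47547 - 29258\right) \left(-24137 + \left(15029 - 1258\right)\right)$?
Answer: $-189583774$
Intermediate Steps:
$\left(47547 - 29258\right) \left(-24137 + \left(15029 - 1258\right)\right) = 18289 \left(-24137 + \left(15029 - 1258\right)\right) = 18289 \left(-24137 + 13771\right) = 18289 \left(-10366\right) = -189583774$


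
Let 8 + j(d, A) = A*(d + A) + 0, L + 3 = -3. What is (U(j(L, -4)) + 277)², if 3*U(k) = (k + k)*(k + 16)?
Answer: 1692601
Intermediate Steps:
L = -6 (L = -3 - 3 = -6)
j(d, A) = -8 + A*(A + d) (j(d, A) = -8 + (A*(d + A) + 0) = -8 + (A*(A + d) + 0) = -8 + A*(A + d))
U(k) = 2*k*(16 + k)/3 (U(k) = ((k + k)*(k + 16))/3 = ((2*k)*(16 + k))/3 = (2*k*(16 + k))/3 = 2*k*(16 + k)/3)
(U(j(L, -4)) + 277)² = (2*(-8 + (-4)² - 4*(-6))*(16 + (-8 + (-4)² - 4*(-6)))/3 + 277)² = (2*(-8 + 16 + 24)*(16 + (-8 + 16 + 24))/3 + 277)² = ((⅔)*32*(16 + 32) + 277)² = ((⅔)*32*48 + 277)² = (1024 + 277)² = 1301² = 1692601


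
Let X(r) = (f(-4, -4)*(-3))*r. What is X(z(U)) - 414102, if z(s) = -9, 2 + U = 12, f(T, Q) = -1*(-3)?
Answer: -414021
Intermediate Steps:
f(T, Q) = 3
U = 10 (U = -2 + 12 = 10)
X(r) = -9*r (X(r) = (3*(-3))*r = -9*r)
X(z(U)) - 414102 = -9*(-9) - 414102 = 81 - 414102 = -414021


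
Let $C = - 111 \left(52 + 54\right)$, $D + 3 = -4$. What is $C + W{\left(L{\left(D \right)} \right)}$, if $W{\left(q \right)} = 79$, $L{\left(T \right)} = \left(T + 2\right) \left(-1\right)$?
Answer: $-11687$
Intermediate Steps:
$D = -7$ ($D = -3 - 4 = -7$)
$L{\left(T \right)} = -2 - T$ ($L{\left(T \right)} = \left(2 + T\right) \left(-1\right) = -2 - T$)
$C = -11766$ ($C = \left(-111\right) 106 = -11766$)
$C + W{\left(L{\left(D \right)} \right)} = -11766 + 79 = -11687$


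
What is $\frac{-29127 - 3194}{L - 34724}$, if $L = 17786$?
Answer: $\frac{32321}{16938} \approx 1.9082$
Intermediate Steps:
$\frac{-29127 - 3194}{L - 34724} = \frac{-29127 - 3194}{17786 - 34724} = - \frac{32321}{-16938} = \left(-32321\right) \left(- \frac{1}{16938}\right) = \frac{32321}{16938}$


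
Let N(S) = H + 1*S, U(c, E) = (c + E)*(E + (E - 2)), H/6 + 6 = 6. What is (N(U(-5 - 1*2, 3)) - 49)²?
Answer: 4225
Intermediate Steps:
H = 0 (H = -36 + 6*6 = -36 + 36 = 0)
U(c, E) = (-2 + 2*E)*(E + c) (U(c, E) = (E + c)*(E + (-2 + E)) = (E + c)*(-2 + 2*E) = (-2 + 2*E)*(E + c))
N(S) = S (N(S) = 0 + 1*S = 0 + S = S)
(N(U(-5 - 1*2, 3)) - 49)² = ((-2*3 - 2*(-5 - 1*2) + 2*3² + 2*3*(-5 - 1*2)) - 49)² = ((-6 - 2*(-5 - 2) + 2*9 + 2*3*(-5 - 2)) - 49)² = ((-6 - 2*(-7) + 18 + 2*3*(-7)) - 49)² = ((-6 + 14 + 18 - 42) - 49)² = (-16 - 49)² = (-65)² = 4225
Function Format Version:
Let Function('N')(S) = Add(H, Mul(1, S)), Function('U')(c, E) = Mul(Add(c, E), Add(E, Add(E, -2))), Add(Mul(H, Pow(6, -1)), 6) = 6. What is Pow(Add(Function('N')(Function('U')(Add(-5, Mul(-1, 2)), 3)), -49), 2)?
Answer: 4225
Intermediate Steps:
H = 0 (H = Add(-36, Mul(6, 6)) = Add(-36, 36) = 0)
Function('U')(c, E) = Mul(Add(-2, Mul(2, E)), Add(E, c)) (Function('U')(c, E) = Mul(Add(E, c), Add(E, Add(-2, E))) = Mul(Add(E, c), Add(-2, Mul(2, E))) = Mul(Add(-2, Mul(2, E)), Add(E, c)))
Function('N')(S) = S (Function('N')(S) = Add(0, Mul(1, S)) = Add(0, S) = S)
Pow(Add(Function('N')(Function('U')(Add(-5, Mul(-1, 2)), 3)), -49), 2) = Pow(Add(Add(Mul(-2, 3), Mul(-2, Add(-5, Mul(-1, 2))), Mul(2, Pow(3, 2)), Mul(2, 3, Add(-5, Mul(-1, 2)))), -49), 2) = Pow(Add(Add(-6, Mul(-2, Add(-5, -2)), Mul(2, 9), Mul(2, 3, Add(-5, -2))), -49), 2) = Pow(Add(Add(-6, Mul(-2, -7), 18, Mul(2, 3, -7)), -49), 2) = Pow(Add(Add(-6, 14, 18, -42), -49), 2) = Pow(Add(-16, -49), 2) = Pow(-65, 2) = 4225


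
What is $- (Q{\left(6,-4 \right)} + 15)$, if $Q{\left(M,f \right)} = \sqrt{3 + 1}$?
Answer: $-17$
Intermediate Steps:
$Q{\left(M,f \right)} = 2$ ($Q{\left(M,f \right)} = \sqrt{4} = 2$)
$- (Q{\left(6,-4 \right)} + 15) = - (2 + 15) = \left(-1\right) 17 = -17$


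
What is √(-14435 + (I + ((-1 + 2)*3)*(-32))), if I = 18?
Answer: I*√14513 ≈ 120.47*I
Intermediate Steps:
√(-14435 + (I + ((-1 + 2)*3)*(-32))) = √(-14435 + (18 + ((-1 + 2)*3)*(-32))) = √(-14435 + (18 + (1*3)*(-32))) = √(-14435 + (18 + 3*(-32))) = √(-14435 + (18 - 96)) = √(-14435 - 78) = √(-14513) = I*√14513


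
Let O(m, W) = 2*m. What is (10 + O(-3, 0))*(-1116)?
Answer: -4464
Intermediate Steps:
(10 + O(-3, 0))*(-1116) = (10 + 2*(-3))*(-1116) = (10 - 6)*(-1116) = 4*(-1116) = -4464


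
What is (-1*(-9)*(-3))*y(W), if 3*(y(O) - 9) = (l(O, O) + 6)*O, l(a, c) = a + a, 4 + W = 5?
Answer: -315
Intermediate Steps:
W = 1 (W = -4 + 5 = 1)
l(a, c) = 2*a
y(O) = 9 + O*(6 + 2*O)/3 (y(O) = 9 + ((2*O + 6)*O)/3 = 9 + ((6 + 2*O)*O)/3 = 9 + (O*(6 + 2*O))/3 = 9 + O*(6 + 2*O)/3)
(-1*(-9)*(-3))*y(W) = (-1*(-9)*(-3))*(9 + 2*1 + (2/3)*1**2) = (9*(-3))*(9 + 2 + (2/3)*1) = -27*(9 + 2 + 2/3) = -27*35/3 = -315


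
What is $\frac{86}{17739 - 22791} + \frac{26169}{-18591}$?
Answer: $- \frac{22300769}{15653622} \approx -1.4246$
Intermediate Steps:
$\frac{86}{17739 - 22791} + \frac{26169}{-18591} = \frac{86}{-5052} + 26169 \left(- \frac{1}{18591}\right) = 86 \left(- \frac{1}{5052}\right) - \frac{8723}{6197} = - \frac{43}{2526} - \frac{8723}{6197} = - \frac{22300769}{15653622}$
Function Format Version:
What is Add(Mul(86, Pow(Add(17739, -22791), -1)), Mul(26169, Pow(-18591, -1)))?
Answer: Rational(-22300769, 15653622) ≈ -1.4246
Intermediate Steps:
Add(Mul(86, Pow(Add(17739, -22791), -1)), Mul(26169, Pow(-18591, -1))) = Add(Mul(86, Pow(-5052, -1)), Mul(26169, Rational(-1, 18591))) = Add(Mul(86, Rational(-1, 5052)), Rational(-8723, 6197)) = Add(Rational(-43, 2526), Rational(-8723, 6197)) = Rational(-22300769, 15653622)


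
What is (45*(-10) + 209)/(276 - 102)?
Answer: -241/174 ≈ -1.3851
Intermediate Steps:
(45*(-10) + 209)/(276 - 102) = (-450 + 209)/174 = -241*1/174 = -241/174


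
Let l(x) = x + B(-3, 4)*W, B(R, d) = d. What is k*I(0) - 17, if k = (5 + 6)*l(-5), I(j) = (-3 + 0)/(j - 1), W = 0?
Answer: -182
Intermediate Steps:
I(j) = -3/(-1 + j)
l(x) = x (l(x) = x + 4*0 = x + 0 = x)
k = -55 (k = (5 + 6)*(-5) = 11*(-5) = -55)
k*I(0) - 17 = -(-165)/(-1 + 0) - 17 = -(-165)/(-1) - 17 = -(-165)*(-1) - 17 = -55*3 - 17 = -165 - 17 = -182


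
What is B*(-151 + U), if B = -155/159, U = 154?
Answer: -155/53 ≈ -2.9245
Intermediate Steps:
B = -155/159 (B = -155*1/159 = -155/159 ≈ -0.97484)
B*(-151 + U) = -155*(-151 + 154)/159 = -155/159*3 = -155/53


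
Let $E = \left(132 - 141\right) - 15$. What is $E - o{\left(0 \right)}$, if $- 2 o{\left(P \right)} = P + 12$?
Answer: $-18$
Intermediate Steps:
$o{\left(P \right)} = -6 - \frac{P}{2}$ ($o{\left(P \right)} = - \frac{P + 12}{2} = - \frac{12 + P}{2} = -6 - \frac{P}{2}$)
$E = -24$ ($E = -9 - 15 = -24$)
$E - o{\left(0 \right)} = -24 - \left(-6 - 0\right) = -24 - \left(-6 + 0\right) = -24 - -6 = -24 + 6 = -18$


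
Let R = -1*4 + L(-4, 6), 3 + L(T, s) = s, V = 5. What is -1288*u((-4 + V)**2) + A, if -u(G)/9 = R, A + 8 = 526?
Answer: -11074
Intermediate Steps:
L(T, s) = -3 + s
A = 518 (A = -8 + 526 = 518)
R = -1 (R = -1*4 + (-3 + 6) = -4 + 3 = -1)
u(G) = 9 (u(G) = -9*(-1) = 9)
-1288*u((-4 + V)**2) + A = -1288*9 + 518 = -11592 + 518 = -11074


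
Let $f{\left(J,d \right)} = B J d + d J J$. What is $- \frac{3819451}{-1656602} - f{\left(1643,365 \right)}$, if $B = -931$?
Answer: $- \frac{707340622890229}{1656602} \approx -4.2698 \cdot 10^{8}$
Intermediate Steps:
$f{\left(J,d \right)} = d J^{2} - 931 J d$ ($f{\left(J,d \right)} = - 931 J d + d J J = - 931 J d + J d J = - 931 J d + d J^{2} = d J^{2} - 931 J d$)
$- \frac{3819451}{-1656602} - f{\left(1643,365 \right)} = - \frac{3819451}{-1656602} - 1643 \cdot 365 \left(-931 + 1643\right) = \left(-3819451\right) \left(- \frac{1}{1656602}\right) - 1643 \cdot 365 \cdot 712 = \frac{3819451}{1656602} - 426982840 = - \frac{707340622890229}{1656602}$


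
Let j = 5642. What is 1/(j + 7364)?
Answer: 1/13006 ≈ 7.6888e-5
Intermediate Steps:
1/(j + 7364) = 1/(5642 + 7364) = 1/13006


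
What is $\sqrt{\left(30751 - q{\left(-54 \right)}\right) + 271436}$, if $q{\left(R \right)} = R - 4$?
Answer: $\sqrt{302245} \approx 549.77$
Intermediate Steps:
$q{\left(R \right)} = -4 + R$ ($q{\left(R \right)} = R - 4 = -4 + R$)
$\sqrt{\left(30751 - q{\left(-54 \right)}\right) + 271436} = \sqrt{\left(30751 - \left(-4 - 54\right)\right) + 271436} = \sqrt{\left(30751 - -58\right) + 271436} = \sqrt{\left(30751 + 58\right) + 271436} = \sqrt{30809 + 271436} = \sqrt{302245}$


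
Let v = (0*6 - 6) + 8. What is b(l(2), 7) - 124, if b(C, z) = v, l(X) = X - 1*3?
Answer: -122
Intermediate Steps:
l(X) = -3 + X (l(X) = X - 3 = -3 + X)
v = 2 (v = (0 - 6) + 8 = -6 + 8 = 2)
b(C, z) = 2
b(l(2), 7) - 124 = 2 - 124 = -122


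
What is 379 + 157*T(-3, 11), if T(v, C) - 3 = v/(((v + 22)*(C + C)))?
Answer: 354829/418 ≈ 848.87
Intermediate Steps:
T(v, C) = 3 + v/(2*C*(22 + v)) (T(v, C) = 3 + v/(((v + 22)*(C + C))) = 3 + v/(((22 + v)*(2*C))) = 3 + v/((2*C*(22 + v))) = 3 + v*(1/(2*C*(22 + v))) = 3 + v/(2*C*(22 + v)))
379 + 157*T(-3, 11) = 379 + 157*((1/2)*(-3 + 132*11 + 6*11*(-3))/(11*(22 - 3))) = 379 + 157*((1/2)*(1/11)*(-3 + 1452 - 198)/19) = 379 + 157*((1/2)*(1/11)*(1/19)*1251) = 379 + 157*(1251/418) = 379 + 196407/418 = 354829/418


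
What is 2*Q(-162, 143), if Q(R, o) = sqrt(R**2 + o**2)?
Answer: 2*sqrt(46693) ≈ 432.17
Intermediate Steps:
2*Q(-162, 143) = 2*sqrt((-162)**2 + 143**2) = 2*sqrt(26244 + 20449) = 2*sqrt(46693)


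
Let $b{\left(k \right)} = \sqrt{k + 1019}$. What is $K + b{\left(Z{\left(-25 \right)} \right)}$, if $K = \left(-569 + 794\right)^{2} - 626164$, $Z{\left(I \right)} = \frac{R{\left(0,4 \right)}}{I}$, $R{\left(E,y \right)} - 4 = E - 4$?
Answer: $-575539 + \sqrt{1019} \approx -5.7551 \cdot 10^{5}$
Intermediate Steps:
$R{\left(E,y \right)} = E$ ($R{\left(E,y \right)} = 4 + \left(E - 4\right) = 4 + \left(-4 + E\right) = E$)
$Z{\left(I \right)} = 0$ ($Z{\left(I \right)} = \frac{0}{I} = 0$)
$b{\left(k \right)} = \sqrt{1019 + k}$
$K = -575539$ ($K = 225^{2} - 626164 = 50625 - 626164 = -575539$)
$K + b{\left(Z{\left(-25 \right)} \right)} = -575539 + \sqrt{1019 + 0} = -575539 + \sqrt{1019}$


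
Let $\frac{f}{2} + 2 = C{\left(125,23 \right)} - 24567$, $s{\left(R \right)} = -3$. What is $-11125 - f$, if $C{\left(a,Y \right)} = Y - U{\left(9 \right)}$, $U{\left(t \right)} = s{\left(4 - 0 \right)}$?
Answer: $37961$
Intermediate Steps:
$U{\left(t \right)} = -3$
$C{\left(a,Y \right)} = 3 + Y$ ($C{\left(a,Y \right)} = Y - -3 = Y + 3 = 3 + Y$)
$f = -49086$ ($f = -4 + 2 \left(\left(3 + 23\right) - 24567\right) = -4 + 2 \left(26 - 24567\right) = -4 + 2 \left(-24541\right) = -4 - 49082 = -49086$)
$-11125 - f = -11125 - -49086 = -11125 + 49086 = 37961$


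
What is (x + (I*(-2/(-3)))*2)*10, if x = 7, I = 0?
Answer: 70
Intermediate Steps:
(x + (I*(-2/(-3)))*2)*10 = (7 + (0*(-2/(-3)))*2)*10 = (7 + (0*(-2*(-1/3)))*2)*10 = (7 + (0*(2/3))*2)*10 = (7 + 0*2)*10 = (7 + 0)*10 = 7*10 = 70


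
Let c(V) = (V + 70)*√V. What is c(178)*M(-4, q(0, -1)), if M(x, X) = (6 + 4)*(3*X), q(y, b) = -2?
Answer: -14880*√178 ≈ -1.9852e+5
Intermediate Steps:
M(x, X) = 30*X (M(x, X) = 10*(3*X) = 30*X)
c(V) = √V*(70 + V) (c(V) = (70 + V)*√V = √V*(70 + V))
c(178)*M(-4, q(0, -1)) = (√178*(70 + 178))*(30*(-2)) = (√178*248)*(-60) = (248*√178)*(-60) = -14880*√178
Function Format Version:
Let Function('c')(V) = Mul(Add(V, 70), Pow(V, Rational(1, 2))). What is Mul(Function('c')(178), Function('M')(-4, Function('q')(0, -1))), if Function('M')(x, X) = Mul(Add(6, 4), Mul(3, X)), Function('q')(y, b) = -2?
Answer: Mul(-14880, Pow(178, Rational(1, 2))) ≈ -1.9852e+5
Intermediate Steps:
Function('M')(x, X) = Mul(30, X) (Function('M')(x, X) = Mul(10, Mul(3, X)) = Mul(30, X))
Function('c')(V) = Mul(Pow(V, Rational(1, 2)), Add(70, V)) (Function('c')(V) = Mul(Add(70, V), Pow(V, Rational(1, 2))) = Mul(Pow(V, Rational(1, 2)), Add(70, V)))
Mul(Function('c')(178), Function('M')(-4, Function('q')(0, -1))) = Mul(Mul(Pow(178, Rational(1, 2)), Add(70, 178)), Mul(30, -2)) = Mul(Mul(Pow(178, Rational(1, 2)), 248), -60) = Mul(Mul(248, Pow(178, Rational(1, 2))), -60) = Mul(-14880, Pow(178, Rational(1, 2)))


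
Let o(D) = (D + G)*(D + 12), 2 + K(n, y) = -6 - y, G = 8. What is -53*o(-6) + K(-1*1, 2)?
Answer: -646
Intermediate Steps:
K(n, y) = -8 - y (K(n, y) = -2 + (-6 - y) = -8 - y)
o(D) = (8 + D)*(12 + D) (o(D) = (D + 8)*(D + 12) = (8 + D)*(12 + D))
-53*o(-6) + K(-1*1, 2) = -53*(96 + (-6)² + 20*(-6)) + (-8 - 1*2) = -53*(96 + 36 - 120) + (-8 - 2) = -53*12 - 10 = -636 - 10 = -646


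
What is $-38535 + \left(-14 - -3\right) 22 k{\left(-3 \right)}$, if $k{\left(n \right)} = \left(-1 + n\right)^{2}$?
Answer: $-42407$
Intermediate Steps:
$-38535 + \left(-14 - -3\right) 22 k{\left(-3 \right)} = -38535 + \left(-14 - -3\right) 22 \left(-1 - 3\right)^{2} = -38535 + \left(-14 + 3\right) 22 \left(-4\right)^{2} = -38535 + \left(-11\right) 22 \cdot 16 = -38535 - 3872 = -42407$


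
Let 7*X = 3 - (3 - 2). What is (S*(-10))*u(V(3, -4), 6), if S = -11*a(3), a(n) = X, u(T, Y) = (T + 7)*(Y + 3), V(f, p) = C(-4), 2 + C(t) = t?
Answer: 1980/7 ≈ 282.86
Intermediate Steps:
X = 2/7 (X = (3 - (3 - 2))/7 = (3 - 1*1)/7 = (3 - 1)/7 = (⅐)*2 = 2/7 ≈ 0.28571)
C(t) = -2 + t
V(f, p) = -6 (V(f, p) = -2 - 4 = -6)
u(T, Y) = (3 + Y)*(7 + T) (u(T, Y) = (7 + T)*(3 + Y) = (3 + Y)*(7 + T))
a(n) = 2/7
S = -22/7 (S = -11*2/7 = -22/7 ≈ -3.1429)
(S*(-10))*u(V(3, -4), 6) = (-22/7*(-10))*(21 + 3*(-6) + 7*6 - 6*6) = 220*(21 - 18 + 42 - 36)/7 = (220/7)*9 = 1980/7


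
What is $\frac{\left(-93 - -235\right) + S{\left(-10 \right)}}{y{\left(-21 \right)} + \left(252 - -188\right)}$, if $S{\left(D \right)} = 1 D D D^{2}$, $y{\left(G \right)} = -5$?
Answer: $\frac{10142}{435} \approx 23.315$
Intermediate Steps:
$S{\left(D \right)} = D^{4}$ ($S{\left(D \right)} = D D D^{2} = D^{2} D^{2} = D^{4}$)
$\frac{\left(-93 - -235\right) + S{\left(-10 \right)}}{y{\left(-21 \right)} + \left(252 - -188\right)} = \frac{\left(-93 - -235\right) + \left(-10\right)^{4}}{-5 + \left(252 - -188\right)} = \frac{\left(-93 + 235\right) + 10000}{-5 + \left(252 + 188\right)} = \frac{142 + 10000}{-5 + 440} = \frac{10142}{435}$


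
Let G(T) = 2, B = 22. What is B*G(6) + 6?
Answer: 50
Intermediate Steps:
B*G(6) + 6 = 22*2 + 6 = 44 + 6 = 50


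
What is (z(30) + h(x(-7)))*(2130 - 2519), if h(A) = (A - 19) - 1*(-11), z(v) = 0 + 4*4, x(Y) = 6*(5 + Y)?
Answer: 1556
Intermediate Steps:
x(Y) = 30 + 6*Y
z(v) = 16 (z(v) = 0 + 16 = 16)
h(A) = -8 + A (h(A) = (-19 + A) + 11 = -8 + A)
(z(30) + h(x(-7)))*(2130 - 2519) = (16 + (-8 + (30 + 6*(-7))))*(2130 - 2519) = (16 + (-8 + (30 - 42)))*(-389) = (16 + (-8 - 12))*(-389) = (16 - 20)*(-389) = -4*(-389) = 1556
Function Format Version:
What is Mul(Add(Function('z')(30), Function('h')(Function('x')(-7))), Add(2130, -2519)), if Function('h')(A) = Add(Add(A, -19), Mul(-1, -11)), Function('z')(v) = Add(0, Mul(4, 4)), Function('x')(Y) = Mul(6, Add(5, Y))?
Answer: 1556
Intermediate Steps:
Function('x')(Y) = Add(30, Mul(6, Y))
Function('z')(v) = 16 (Function('z')(v) = Add(0, 16) = 16)
Function('h')(A) = Add(-8, A) (Function('h')(A) = Add(Add(-19, A), 11) = Add(-8, A))
Mul(Add(Function('z')(30), Function('h')(Function('x')(-7))), Add(2130, -2519)) = Mul(Add(16, Add(-8, Add(30, Mul(6, -7)))), Add(2130, -2519)) = Mul(Add(16, Add(-8, Add(30, -42))), -389) = Mul(Add(16, Add(-8, -12)), -389) = Mul(Add(16, -20), -389) = Mul(-4, -389) = 1556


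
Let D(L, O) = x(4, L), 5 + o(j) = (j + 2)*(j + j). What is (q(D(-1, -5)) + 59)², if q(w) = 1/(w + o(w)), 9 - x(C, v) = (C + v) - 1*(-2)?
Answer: 7695076/2209 ≈ 3483.5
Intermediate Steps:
o(j) = -5 + 2*j*(2 + j) (o(j) = -5 + (j + 2)*(j + j) = -5 + (2 + j)*(2*j) = -5 + 2*j*(2 + j))
x(C, v) = 7 - C - v (x(C, v) = 9 - ((C + v) - 1*(-2)) = 9 - ((C + v) + 2) = 9 - (2 + C + v) = 9 + (-2 - C - v) = 7 - C - v)
D(L, O) = 3 - L (D(L, O) = 7 - 1*4 - L = 7 - 4 - L = 3 - L)
q(w) = 1/(-5 + 2*w² + 5*w) (q(w) = 1/(w + (-5 + 2*w² + 4*w)) = 1/(-5 + 2*w² + 5*w))
(q(D(-1, -5)) + 59)² = (1/(-5 + 2*(3 - 1*(-1))² + 5*(3 - 1*(-1))) + 59)² = (1/(-5 + 2*(3 + 1)² + 5*(3 + 1)) + 59)² = (1/(-5 + 2*4² + 5*4) + 59)² = (1/(-5 + 2*16 + 20) + 59)² = (1/(-5 + 32 + 20) + 59)² = (1/47 + 59)² = (2774/47)² = 7695076/2209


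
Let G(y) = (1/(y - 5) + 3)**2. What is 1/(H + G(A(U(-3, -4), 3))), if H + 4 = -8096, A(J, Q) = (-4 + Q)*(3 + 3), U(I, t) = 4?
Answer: -121/979076 ≈ -0.00012359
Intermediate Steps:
A(J, Q) = -24 + 6*Q (A(J, Q) = (-4 + Q)*6 = -24 + 6*Q)
H = -8100 (H = -4 - 8096 = -8100)
G(y) = (3 + 1/(-5 + y))**2 (G(y) = (1/(-5 + y) + 3)**2 = (3 + 1/(-5 + y))**2)
1/(H + G(A(U(-3, -4), 3))) = 1/(-8100 + (-14 + 3*(-24 + 6*3))**2/(-5 + (-24 + 6*3))**2) = 1/(-8100 + (-14 + 3*(-24 + 18))**2/(-5 + (-24 + 18))**2) = 1/(-8100 + (-14 + 3*(-6))**2/(-5 - 6)**2) = 1/(-8100 + (-14 - 18)**2/(-11)**2) = 1/(-8100 + (-32)**2*(1/121)) = 1/(-8100 + 1024*(1/121)) = 1/(-8100 + 1024/121) = 1/(-979076/121) = -121/979076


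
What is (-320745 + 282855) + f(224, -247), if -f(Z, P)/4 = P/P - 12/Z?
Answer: -530513/14 ≈ -37894.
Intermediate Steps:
f(Z, P) = -4 + 48/Z (f(Z, P) = -4*(P/P - 12/Z) = -4*(1 - 12/Z) = -4 + 48/Z)
(-320745 + 282855) + f(224, -247) = (-320745 + 282855) + (-4 + 48/224) = -37890 + (-4 + 48*(1/224)) = -37890 + (-4 + 3/14) = -37890 - 53/14 = -530513/14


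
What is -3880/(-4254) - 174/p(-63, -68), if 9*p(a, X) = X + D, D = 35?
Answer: 1131634/23397 ≈ 48.367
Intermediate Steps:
p(a, X) = 35/9 + X/9 (p(a, X) = (X + 35)/9 = (35 + X)/9 = 35/9 + X/9)
-3880/(-4254) - 174/p(-63, -68) = -3880/(-4254) - 174/(35/9 + (⅑)*(-68)) = -3880*(-1/4254) - 174/(35/9 - 68/9) = 1940/2127 - 174/(-11/3) = 1940/2127 - 174*(-3/11) = 1940/2127 + 522/11 = 1131634/23397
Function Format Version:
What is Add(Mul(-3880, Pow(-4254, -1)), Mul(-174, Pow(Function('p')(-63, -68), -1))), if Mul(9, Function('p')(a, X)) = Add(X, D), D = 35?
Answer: Rational(1131634, 23397) ≈ 48.367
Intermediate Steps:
Function('p')(a, X) = Add(Rational(35, 9), Mul(Rational(1, 9), X)) (Function('p')(a, X) = Mul(Rational(1, 9), Add(X, 35)) = Mul(Rational(1, 9), Add(35, X)) = Add(Rational(35, 9), Mul(Rational(1, 9), X)))
Add(Mul(-3880, Pow(-4254, -1)), Mul(-174, Pow(Function('p')(-63, -68), -1))) = Add(Mul(-3880, Pow(-4254, -1)), Mul(-174, Pow(Add(Rational(35, 9), Mul(Rational(1, 9), -68)), -1))) = Add(Mul(-3880, Rational(-1, 4254)), Mul(-174, Pow(Add(Rational(35, 9), Rational(-68, 9)), -1))) = Add(Rational(1940, 2127), Mul(-174, Pow(Rational(-11, 3), -1))) = Add(Rational(1940, 2127), Mul(-174, Rational(-3, 11))) = Add(Rational(1940, 2127), Rational(522, 11)) = Rational(1131634, 23397)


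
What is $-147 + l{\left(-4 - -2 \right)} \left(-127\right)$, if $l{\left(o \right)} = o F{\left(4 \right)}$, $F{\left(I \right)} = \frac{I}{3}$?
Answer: $\frac{575}{3} \approx 191.67$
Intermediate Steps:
$F{\left(I \right)} = \frac{I}{3}$ ($F{\left(I \right)} = I \frac{1}{3} = \frac{I}{3}$)
$l{\left(o \right)} = \frac{4 o}{3}$ ($l{\left(o \right)} = o \frac{1}{3} \cdot 4 = o \frac{4}{3} = \frac{4 o}{3}$)
$-147 + l{\left(-4 - -2 \right)} \left(-127\right) = -147 + \frac{4 \left(-4 - -2\right)}{3} \left(-127\right) = -147 + \frac{4 \left(-4 + 2\right)}{3} \left(-127\right) = -147 + \frac{4}{3} \left(-2\right) \left(-127\right) = -147 - - \frac{1016}{3} = -147 + \frac{1016}{3} = \frac{575}{3}$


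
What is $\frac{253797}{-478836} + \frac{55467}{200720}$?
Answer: $- \frac{2031878119}{8009330160} \approx -0.25369$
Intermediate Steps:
$\frac{253797}{-478836} + \frac{55467}{200720} = 253797 \left(- \frac{1}{478836}\right) + 55467 \cdot \frac{1}{200720} = - \frac{84599}{159612} + \frac{55467}{200720} = - \frac{2031878119}{8009330160}$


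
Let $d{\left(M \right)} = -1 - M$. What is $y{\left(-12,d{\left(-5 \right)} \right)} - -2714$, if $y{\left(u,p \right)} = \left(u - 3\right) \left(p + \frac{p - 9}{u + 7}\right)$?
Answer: $2639$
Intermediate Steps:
$y{\left(u,p \right)} = \left(-3 + u\right) \left(p + \frac{-9 + p}{7 + u}\right)$
$y{\left(-12,d{\left(-5 \right)} \right)} - -2714 = \frac{27 - 24 \left(-1 - -5\right) - -108 + \left(-1 - -5\right) \left(-12\right)^{2} + 5 \left(-1 - -5\right) \left(-12\right)}{7 - 12} - -2714 = \frac{27 - 24 \left(-1 + 5\right) + 108 + \left(-1 + 5\right) 144 + 5 \left(-1 + 5\right) \left(-12\right)}{-5} + 2714 = - \frac{27 - 96 + 108 + 4 \cdot 144 + 5 \cdot 4 \left(-12\right)}{5} + 2714 = - \frac{27 - 96 + 108 + 576 - 240}{5} + 2714 = \left(- \frac{1}{5}\right) 375 + 2714 = -75 + 2714 = 2639$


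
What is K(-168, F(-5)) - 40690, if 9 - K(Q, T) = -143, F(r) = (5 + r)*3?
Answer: -40538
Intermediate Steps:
F(r) = 15 + 3*r
K(Q, T) = 152 (K(Q, T) = 9 - 1*(-143) = 9 + 143 = 152)
K(-168, F(-5)) - 40690 = 152 - 40690 = -40538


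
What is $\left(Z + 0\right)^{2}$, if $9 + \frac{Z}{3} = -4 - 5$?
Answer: $2916$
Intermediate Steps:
$Z = -54$ ($Z = -27 + 3 \left(-4 - 5\right) = -27 + 3 \left(-9\right) = -27 - 27 = -54$)
$\left(Z + 0\right)^{2} = \left(-54 + 0\right)^{2} = \left(-54\right)^{2} = 2916$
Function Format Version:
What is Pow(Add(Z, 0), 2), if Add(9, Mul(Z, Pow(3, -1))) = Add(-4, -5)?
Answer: 2916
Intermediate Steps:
Z = -54 (Z = Add(-27, Mul(3, Add(-4, -5))) = Add(-27, Mul(3, -9)) = Add(-27, -27) = -54)
Pow(Add(Z, 0), 2) = Pow(Add(-54, 0), 2) = Pow(-54, 2) = 2916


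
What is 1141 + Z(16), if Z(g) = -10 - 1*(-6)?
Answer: 1137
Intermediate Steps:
Z(g) = -4 (Z(g) = -10 + 6 = -4)
1141 + Z(16) = 1141 - 4 = 1137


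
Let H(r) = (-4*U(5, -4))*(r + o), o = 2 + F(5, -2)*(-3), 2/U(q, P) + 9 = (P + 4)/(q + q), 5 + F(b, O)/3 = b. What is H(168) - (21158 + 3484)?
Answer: -220418/9 ≈ -24491.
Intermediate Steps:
F(b, O) = -15 + 3*b
U(q, P) = 2/(-9 + (4 + P)/(2*q)) (U(q, P) = 2/(-9 + (P + 4)/(q + q)) = 2/(-9 + (4 + P)/((2*q))) = 2/(-9 + (4 + P)*(1/(2*q))) = 2/(-9 + (4 + P)/(2*q)))
o = 2 (o = 2 + (-15 + 3*5)*(-3) = 2 + (-15 + 15)*(-3) = 2 + 0*(-3) = 2 + 0 = 2)
H(r) = 16/9 + 8*r/9 (H(r) = (-16*5/(4 - 4 - 18*5))*(r + 2) = (-16*5/(4 - 4 - 90))*(2 + r) = (-16*5/(-90))*(2 + r) = (-16*5*(-1)/90)*(2 + r) = (-4*(-2/9))*(2 + r) = 8*(2 + r)/9 = 16/9 + 8*r/9)
H(168) - (21158 + 3484) = (16/9 + (8/9)*168) - (21158 + 3484) = (16/9 + 448/3) - 1*24642 = 1360/9 - 24642 = -220418/9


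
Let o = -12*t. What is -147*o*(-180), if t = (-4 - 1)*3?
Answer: 4762800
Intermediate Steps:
t = -15 (t = -5*3 = -15)
o = 180 (o = -12*(-15) = 180)
-147*o*(-180) = -147*180*(-180) = -26460*(-180) = 4762800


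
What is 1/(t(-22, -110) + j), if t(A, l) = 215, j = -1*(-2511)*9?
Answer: 1/22814 ≈ 4.3833e-5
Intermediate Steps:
j = 22599 (j = 2511*9 = 22599)
1/(t(-22, -110) + j) = 1/(215 + 22599) = 1/22814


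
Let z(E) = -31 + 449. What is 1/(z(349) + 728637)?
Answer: 1/729055 ≈ 1.3716e-6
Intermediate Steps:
z(E) = 418
1/(z(349) + 728637) = 1/(418 + 728637) = 1/729055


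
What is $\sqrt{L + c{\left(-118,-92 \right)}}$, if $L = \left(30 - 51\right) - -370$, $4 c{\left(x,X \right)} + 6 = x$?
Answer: $\sqrt{318} \approx 17.833$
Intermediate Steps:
$c{\left(x,X \right)} = - \frac{3}{2} + \frac{x}{4}$
$L = 349$ ($L = \left(30 - 51\right) + 370 = -21 + 370 = 349$)
$\sqrt{L + c{\left(-118,-92 \right)}} = \sqrt{349 + \left(- \frac{3}{2} + \frac{1}{4} \left(-118\right)\right)} = \sqrt{349 - 31} = \sqrt{318}$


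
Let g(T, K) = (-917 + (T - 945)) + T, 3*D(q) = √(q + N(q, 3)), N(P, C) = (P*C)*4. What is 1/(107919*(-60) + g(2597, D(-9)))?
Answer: -1/6471808 ≈ -1.5452e-7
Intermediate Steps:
N(P, C) = 4*C*P (N(P, C) = (C*P)*4 = 4*C*P)
D(q) = √13*√q/3 (D(q) = √(q + 4*3*q)/3 = √(q + 12*q)/3 = √(13*q)/3 = (√13*√q)/3 = √13*√q/3)
g(T, K) = -1862 + 2*T (g(T, K) = (-917 + (-945 + T)) + T = (-1862 + T) + T = -1862 + 2*T)
1/(107919*(-60) + g(2597, D(-9))) = 1/(107919*(-60) + (-1862 + 2*2597)) = 1/(-6475140 + (-1862 + 5194)) = 1/(-6475140 + 3332) = 1/(-6471808) = -1/6471808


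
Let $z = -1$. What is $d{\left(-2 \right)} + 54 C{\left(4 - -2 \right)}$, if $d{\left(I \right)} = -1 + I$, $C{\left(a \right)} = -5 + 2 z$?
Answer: $-381$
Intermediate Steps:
$C{\left(a \right)} = -7$ ($C{\left(a \right)} = -5 + 2 \left(-1\right) = -5 - 2 = -7$)
$d{\left(-2 \right)} + 54 C{\left(4 - -2 \right)} = \left(-1 - 2\right) + 54 \left(-7\right) = -3 - 378 = -381$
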